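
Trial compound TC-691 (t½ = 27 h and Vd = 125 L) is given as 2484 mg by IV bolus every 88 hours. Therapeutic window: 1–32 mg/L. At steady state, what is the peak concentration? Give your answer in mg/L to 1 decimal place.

τ/t½ = 88/27 ≈ 3.2593, so fraction remaining f = (1/2)^(88/27) ≈ 0.1044.
Accumulation ratio R = 1/(1 − f) ≈ 1/0.8956 ≈ 1.1166.
Single-dose peak C₀ = D/Vd = 2484/125 ≈ 19.872 mg/L.
Cmax,ss = C₀/(1 − f) ≈ 19.872/0.8956 ≈ 22.188 mg/L.
Peak 22.2 mg/L vs MTC 32 mg/L: below toxic threshold.

22.2 mg/L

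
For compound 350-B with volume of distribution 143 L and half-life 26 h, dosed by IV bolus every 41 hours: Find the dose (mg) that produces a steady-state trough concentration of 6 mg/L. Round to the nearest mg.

1702 mg

τ/t½ = 41/26 ≈ 1.5769, so f = (1/2)^(41/26) ≈ 0.335196.
Cmin,ss = (D/Vd)·f/(1−f), so D = Cmin,ss·Vd·(1−f)/f.
D = 6 × 143 × (1−f)/f ≈ 6 × 143 × 1.98333 ≈ 1701.70 mg.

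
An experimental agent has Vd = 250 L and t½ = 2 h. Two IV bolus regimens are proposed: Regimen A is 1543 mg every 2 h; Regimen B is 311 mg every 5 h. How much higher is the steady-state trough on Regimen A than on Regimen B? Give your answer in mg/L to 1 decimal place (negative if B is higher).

5.9 mg/L

Regimen A: f = (1/2)^(2/2) ≈ 0.5000; Cmin,ss = (1543/250)·f/(1−f) ≈ 6.172 mg/L.
Regimen B: f = (1/2)^(5/2) ≈ 0.1768; Cmin,ss = (311/250)·f/(1−f) ≈ 0.267 mg/L.
Difference ≈ 6.172 − 0.267 ≈ 5.905 mg/L.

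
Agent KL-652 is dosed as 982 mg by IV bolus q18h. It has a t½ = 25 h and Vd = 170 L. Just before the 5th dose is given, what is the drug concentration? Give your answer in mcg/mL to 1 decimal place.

7.7 mcg/mL

f = (1/2)^(τ/t½) = (1/2)^(18/25) ≈ 0.6071.
C₀ = D/Vd = 982/170 ≈ 5.776 mcg/mL.
Before the 5th dose, 4 doses have been given. Superposition: Cmin = C₀·(f + f² + … + f^4).
≈ 5.776 × (0.6071 + 0.3686 + 0.2238 + 0.1358) ≈ 5.776 × 1.3353 ≈ 7.713 mcg/mL.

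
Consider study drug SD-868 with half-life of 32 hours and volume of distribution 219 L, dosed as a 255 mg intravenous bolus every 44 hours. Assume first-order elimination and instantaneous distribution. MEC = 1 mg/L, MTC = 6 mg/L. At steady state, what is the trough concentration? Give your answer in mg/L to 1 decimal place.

0.7 mg/L

τ/t½ = 44/32 ≈ 1.375, so fraction remaining f = (1/2)^(44/32) ≈ 0.3856.
At steady state, accumulation factor R = 1/(1 − e^(−kτ)) ≈ 1.6276.
Single-dose peak C₀ = D/Vd = 255/219 ≈ 1.164 mg/L.
Cmax,ss = C₀/(1 − f) ≈ 1.164/0.6144 ≈ 1.895 mg/L.
One interval later, Cmin,ss = Cmax,ss·e^(−kτ) ≈ 1.895 × 0.3856 ≈ 0.731 mg/L.
Trough 0.7 mg/L vs MEC 1 mg/L: subtherapeutic.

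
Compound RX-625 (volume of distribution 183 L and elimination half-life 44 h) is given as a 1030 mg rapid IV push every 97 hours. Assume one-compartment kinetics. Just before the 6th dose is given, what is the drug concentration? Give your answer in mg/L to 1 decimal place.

f = (1/2)^(τ/t½) = (1/2)^(97/44) ≈ 0.2170.
C₀ = D/Vd = 1030/183 ≈ 5.628 mg/L.
Before the 6th dose, 5 doses have been given. Superposition: Cmin = C₀·(f + f² + … + f^5).
≈ 5.628 × (0.2170 + 0.0471 + 0.0102 + 0.0022 + 0.0005) ≈ 5.628 × 0.2770 ≈ 1.559 mg/L.

1.6 mg/L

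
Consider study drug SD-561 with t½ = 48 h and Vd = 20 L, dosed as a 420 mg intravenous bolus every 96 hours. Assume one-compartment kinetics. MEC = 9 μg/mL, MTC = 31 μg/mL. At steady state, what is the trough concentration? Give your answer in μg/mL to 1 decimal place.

7.0 μg/mL

The dosing interval is 2 half-lives, so f = 2^(−2) = 0.25.
At steady state, R = 1/(1 − 0.25) = 4/3.
Single-dose peak C₀ = D/Vd = 420/20 = 21 μg/mL.
Steady-state peak Cmax,ss = C₀·R = 21 × 4/3 ≈ 28.000 μg/mL.
Steady-state trough Cmin,ss = Cmax,ss·f ≈ 28.000 × 0.25 ≈ 7.000 μg/mL.
Trough 7.0 μg/mL vs MEC 9 μg/mL: subtherapeutic.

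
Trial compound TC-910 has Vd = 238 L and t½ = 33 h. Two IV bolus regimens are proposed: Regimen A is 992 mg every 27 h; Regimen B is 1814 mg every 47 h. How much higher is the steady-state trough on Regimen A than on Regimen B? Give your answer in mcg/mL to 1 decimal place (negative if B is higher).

Regimen A: f = (1/2)^(27/33) ≈ 0.5672; Cmin,ss = (992/238)·f/(1−f) ≈ 5.462 mcg/mL.
Regimen B: f = (1/2)^(47/33) ≈ 0.3726; Cmin,ss = (1814/238)·f/(1−f) ≈ 4.526 mcg/mL.
Difference ≈ 5.462 − 4.526 ≈ 0.936 mcg/mL.

0.9 mcg/mL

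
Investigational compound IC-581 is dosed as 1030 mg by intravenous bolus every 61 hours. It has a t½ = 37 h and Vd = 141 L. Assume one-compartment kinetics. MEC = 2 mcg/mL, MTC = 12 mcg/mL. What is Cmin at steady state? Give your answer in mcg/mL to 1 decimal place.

τ/t½ = 61/37 ≈ 1.6486, so fraction remaining f = (1/2)^(61/37) ≈ 0.3189.
Each bolus raises the concentration by D/Vd = 1030/141 ≈ 7.305 mcg/mL.
Steady-state trough Cmin,ss = C₀·f/(1−f) ≈ 7.305 × 0.3189/0.6811 ≈ 3.420 mcg/mL.
Trough 3.4 mcg/mL vs MEC 2 mcg/mL: adequate.

3.4 mcg/mL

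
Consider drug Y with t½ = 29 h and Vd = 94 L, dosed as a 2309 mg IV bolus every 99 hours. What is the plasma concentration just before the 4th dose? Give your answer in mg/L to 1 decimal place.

f = (1/2)^(τ/t½) = (1/2)^(99/29) ≈ 0.0938.
C₀ = D/Vd = 2309/94 ≈ 24.564 mg/L.
Before the 4th dose, 3 doses have been given. Superposition: Cmin = C₀·(f + f² + … + f^3).
≈ 24.564 × (0.0938 + 0.0088 + 0.0008) ≈ 24.564 × 0.1034 ≈ 2.540 mg/L.

2.5 mg/L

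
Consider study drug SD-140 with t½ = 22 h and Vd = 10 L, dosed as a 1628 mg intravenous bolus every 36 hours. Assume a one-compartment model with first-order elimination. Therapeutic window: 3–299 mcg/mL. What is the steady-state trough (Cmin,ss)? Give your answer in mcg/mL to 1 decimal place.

τ/t½ = 36/22 ≈ 1.6364, so fraction remaining f = (1/2)^(36/22) ≈ 0.3217.
Each bolus raises the concentration by D/Vd = 1628/10 ≈ 162.800 mcg/mL.
Steady-state trough Cmin,ss = C₀·f/(1−f) ≈ 162.800 × 0.3217/0.6783 ≈ 77.212 mcg/mL.
Trough 77.2 mcg/mL vs MEC 3 mcg/mL: adequate.

77.2 mcg/mL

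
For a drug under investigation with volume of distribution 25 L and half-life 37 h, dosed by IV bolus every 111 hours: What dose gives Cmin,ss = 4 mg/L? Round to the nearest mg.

700 mg

τ/t½ = 111/37 ≈ 3, so f = (1/2)^(111/37) ≈ 0.125000.
Cmin,ss = (D/Vd)·f/(1−f), so D = Cmin,ss·Vd·(1−f)/f.
D = 4 × 25 × (1−f)/f ≈ 4 × 25 × 7.00000 ≈ 700.00 mg.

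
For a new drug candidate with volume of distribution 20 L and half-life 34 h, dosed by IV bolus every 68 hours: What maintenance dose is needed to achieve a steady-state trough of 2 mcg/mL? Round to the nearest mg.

τ/t½ = 68/34 ≈ 2, so f = (1/2)^(68/34) ≈ 0.250000.
Cmin,ss = (D/Vd)·f/(1−f), so D = Cmin,ss·Vd·(1−f)/f.
D = 2 × 20 × (1−f)/f ≈ 2 × 20 × 3.00000 ≈ 120.00 mg.

120 mg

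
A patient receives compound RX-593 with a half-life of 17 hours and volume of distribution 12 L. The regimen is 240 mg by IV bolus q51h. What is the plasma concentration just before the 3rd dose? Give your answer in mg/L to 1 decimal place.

2.8 mg/L

f = (1/2)^(τ/t½) = (1/2)^(51/17) ≈ 0.1250.
C₀ = D/Vd = 240/12 ≈ 20.000 mg/L.
Before the 3rd dose, 2 doses have been given. Superposition: Cmin = C₀·(f + f²).
≈ 20.000 × (0.1250 + 0.0156) ≈ 20.000 × 0.1406 ≈ 2.812 mg/L.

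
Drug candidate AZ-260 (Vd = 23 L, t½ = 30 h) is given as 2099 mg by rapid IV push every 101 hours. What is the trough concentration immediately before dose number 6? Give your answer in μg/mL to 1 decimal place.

9.8 μg/mL

f = (1/2)^(τ/t½) = (1/2)^(101/30) ≈ 0.0969.
C₀ = D/Vd = 2099/23 ≈ 91.261 μg/mL.
Before the 6th dose, 5 doses have been given. Superposition: Cmin = C₀·(f + f² + … + f^5).
≈ 91.261 × (0.0969 + 0.0094 + 0.0009 + 0.0001 + 0.0000) ≈ 91.261 × 0.1073 ≈ 9.792 μg/mL.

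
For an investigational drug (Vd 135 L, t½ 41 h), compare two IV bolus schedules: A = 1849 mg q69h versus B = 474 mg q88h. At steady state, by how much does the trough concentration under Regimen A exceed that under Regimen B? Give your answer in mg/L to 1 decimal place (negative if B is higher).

Regimen A: f = (1/2)^(69/41) ≈ 0.3115; Cmin,ss = (1849/135)·f/(1−f) ≈ 6.197 mg/L.
Regimen B: f = (1/2)^(88/41) ≈ 0.2259; Cmin,ss = (474/135)·f/(1−f) ≈ 1.025 mg/L.
Difference ≈ 6.197 − 1.025 ≈ 5.172 mg/L.

5.2 mg/L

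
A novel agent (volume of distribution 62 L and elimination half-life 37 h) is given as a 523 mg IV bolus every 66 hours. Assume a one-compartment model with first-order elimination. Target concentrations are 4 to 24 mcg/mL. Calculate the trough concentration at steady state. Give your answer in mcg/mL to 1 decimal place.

3.5 mcg/mL

k = ln2/t½ = ln2/37 ≈ 0.018734 h⁻¹; fraction remaining f = e^(−kτ) = e^(−0.018734×66) ≈ 0.2904.
Accumulation ratio R = 1/(1 − f) ≈ 1/0.7096 ≈ 1.4092.
Single-dose peak C₀ = D/Vd = 523/62 ≈ 8.435 mcg/mL.
Cmax,ss = C₀/(1 − f) ≈ 8.435/0.7096 ≈ 11.887 mcg/mL.
One interval later, Cmin,ss = Cmax,ss·e^(−kτ) ≈ 11.887 × 0.2904 ≈ 3.452 mcg/mL.
Trough 3.5 mcg/mL vs MEC 4 mcg/mL: subtherapeutic.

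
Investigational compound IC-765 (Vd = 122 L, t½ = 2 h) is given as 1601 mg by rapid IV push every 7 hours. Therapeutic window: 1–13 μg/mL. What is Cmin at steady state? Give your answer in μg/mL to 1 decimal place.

τ/t½ = 7/2 ≈ 3.5, so fraction remaining f = (1/2)^(7/2) ≈ 0.0884.
Accumulation ratio R = 1/(1 − f) ≈ 1/0.9116 ≈ 1.0970.
Each bolus raises the concentration by D/Vd = 1601/122 ≈ 13.123 μg/mL.
Cmax,ss = C₀/(1 − f) ≈ 13.123/0.9116 ≈ 14.396 μg/mL.
One interval later, Cmin,ss = Cmax,ss·e^(−kτ) ≈ 14.396 × 0.0884 ≈ 1.273 μg/mL.
Trough 1.3 μg/mL vs MEC 1 μg/mL: adequate.

1.3 μg/mL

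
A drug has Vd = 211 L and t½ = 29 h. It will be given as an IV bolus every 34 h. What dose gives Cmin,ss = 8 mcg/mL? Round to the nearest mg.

τ/t½ = 34/29 ≈ 1.1724, so f = (1/2)^(34/29) ≈ 0.443678.
Cmin,ss = (D/Vd)·f/(1−f), so D = Cmin,ss·Vd·(1−f)/f.
D = 8 × 211 × (1−f)/f ≈ 8 × 211 × 1.25389 ≈ 2116.57 mg.

2117 mg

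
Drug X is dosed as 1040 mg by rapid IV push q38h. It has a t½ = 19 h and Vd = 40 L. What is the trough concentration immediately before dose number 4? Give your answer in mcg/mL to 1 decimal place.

f = (1/2)^(τ/t½) = (1/2)^(38/19) ≈ 0.2500.
C₀ = D/Vd = 1040/40 ≈ 26.000 mcg/mL.
Before the 4th dose, 3 doses have been given. Superposition: Cmin = C₀·(f + f² + … + f^3).
≈ 26.000 × (0.2500 + 0.0625 + 0.0156) ≈ 26.000 × 0.3281 ≈ 8.531 mcg/mL.

8.5 mcg/mL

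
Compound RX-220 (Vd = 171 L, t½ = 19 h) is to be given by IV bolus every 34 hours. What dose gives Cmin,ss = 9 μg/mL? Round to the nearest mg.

τ/t½ = 34/19 ≈ 1.7895, so f = (1/2)^(34/19) ≈ 0.289278.
Cmin,ss = (D/Vd)·f/(1−f), so D = Cmin,ss·Vd·(1−f)/f.
D = 9 × 171 × (1−f)/f ≈ 9 × 171 × 2.45688 ≈ 3781.14 mg.

3781 mg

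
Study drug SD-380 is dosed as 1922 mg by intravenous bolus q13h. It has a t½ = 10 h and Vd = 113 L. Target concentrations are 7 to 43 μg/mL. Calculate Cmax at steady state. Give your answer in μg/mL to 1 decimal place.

Over one 13-h interval, 13/10 ≈ 1.3 half-lives elapse, leaving f ≈ 0.4061 of each dose.
At steady state, accumulation factor R = 1/(1 − e^(−kτ)) ≈ 1.6838.
Single-dose peak C₀ = D/Vd = 1922/113 ≈ 17.009 μg/mL.
Steady-state peak Cmax,ss = C₀·R ≈ 17.009 × 1.6838 ≈ 28.640 μg/mL.
Peak 28.6 μg/mL vs MTC 43 μg/mL: below toxic threshold.

28.6 μg/mL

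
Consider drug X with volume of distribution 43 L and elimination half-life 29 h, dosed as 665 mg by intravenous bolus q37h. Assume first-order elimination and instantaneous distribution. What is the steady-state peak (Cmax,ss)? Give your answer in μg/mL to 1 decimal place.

k = ln2/t½ = ln2/29 ≈ 0.023902 h⁻¹; fraction remaining f = e^(−kτ) = e^(−0.023902×37) ≈ 0.4130.
At steady state, accumulation factor R = 1/(1 − e^(−kτ)) ≈ 1.7036.
Each bolus raises the concentration by D/Vd = 665/43 ≈ 15.465 μg/mL.
Steady-state peak Cmax,ss = C₀·R ≈ 15.465 × 1.7036 ≈ 26.346 μg/mL.

26.3 μg/mL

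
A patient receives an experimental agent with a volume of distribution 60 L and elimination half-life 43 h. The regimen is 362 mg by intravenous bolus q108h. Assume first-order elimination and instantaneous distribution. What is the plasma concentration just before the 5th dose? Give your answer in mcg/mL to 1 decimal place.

1.3 mcg/mL

f = (1/2)^(τ/t½) = (1/2)^(108/43) ≈ 0.1754.
C₀ = D/Vd = 362/60 ≈ 6.033 mcg/mL.
Before the 5th dose, 4 doses have been given. Superposition: Cmin = C₀·(f + f² + … + f^4).
≈ 6.033 × (0.1754 + 0.0308 + 0.0054 + 0.0009) ≈ 6.033 × 0.2125 ≈ 1.282 mcg/mL.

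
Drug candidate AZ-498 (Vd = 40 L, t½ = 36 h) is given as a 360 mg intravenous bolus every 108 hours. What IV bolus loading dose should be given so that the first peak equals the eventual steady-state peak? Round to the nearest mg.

411 mg

f = (1/2)^(108/36) ≈ 0.125000; accumulation ratio R = 1/(1−f) ≈ 1.14286.
Loading dose to hit Cmax,ss on first dose: D_load = D_maint·R ≈ 360 × 1.14286 ≈ 411.43 mg.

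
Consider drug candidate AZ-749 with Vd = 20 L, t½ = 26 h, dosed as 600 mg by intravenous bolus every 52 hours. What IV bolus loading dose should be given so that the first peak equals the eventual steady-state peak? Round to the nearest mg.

800 mg

f = (1/2)^(52/26) ≈ 0.250000; accumulation ratio R = 1/(1−f) ≈ 1.33333.
Loading dose to hit Cmax,ss on first dose: D_load = D_maint·R ≈ 600 × 1.33333 ≈ 800.00 mg.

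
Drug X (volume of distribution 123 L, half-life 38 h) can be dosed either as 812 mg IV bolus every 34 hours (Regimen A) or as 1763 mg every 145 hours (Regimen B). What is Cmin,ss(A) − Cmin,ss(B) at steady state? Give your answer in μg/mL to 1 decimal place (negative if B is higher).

6.6 μg/mL

Regimen A: f = (1/2)^(34/38) ≈ 0.5378; Cmin,ss = (812/123)·f/(1−f) ≈ 7.681 μg/mL.
Regimen B: f = (1/2)^(145/38) ≈ 0.0710; Cmin,ss = (1763/123)·f/(1−f) ≈ 1.095 μg/mL.
Difference ≈ 7.681 − 1.095 ≈ 6.586 μg/mL.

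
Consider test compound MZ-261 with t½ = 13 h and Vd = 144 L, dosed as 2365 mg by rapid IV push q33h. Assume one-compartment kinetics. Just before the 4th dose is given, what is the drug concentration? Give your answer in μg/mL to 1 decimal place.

3.4 μg/mL

f = (1/2)^(τ/t½) = (1/2)^(33/13) ≈ 0.1721.
C₀ = D/Vd = 2365/144 ≈ 16.424 μg/mL.
Before the 4th dose, 3 doses have been given. Superposition: Cmin = C₀·(f + f² + … + f^3).
≈ 16.424 × (0.1721 + 0.0296 + 0.0051) ≈ 16.424 × 0.2068 ≈ 3.396 μg/mL.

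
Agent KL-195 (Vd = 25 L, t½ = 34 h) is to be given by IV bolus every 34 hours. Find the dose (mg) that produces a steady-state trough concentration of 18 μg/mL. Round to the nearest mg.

τ/t½ = 34/34 ≈ 1, so f = (1/2)^(34/34) ≈ 0.500000.
Cmin,ss = (D/Vd)·f/(1−f), so D = Cmin,ss·Vd·(1−f)/f.
D = 18 × 25 × (1−f)/f ≈ 18 × 25 × 1.00000 ≈ 450.00 mg.

450 mg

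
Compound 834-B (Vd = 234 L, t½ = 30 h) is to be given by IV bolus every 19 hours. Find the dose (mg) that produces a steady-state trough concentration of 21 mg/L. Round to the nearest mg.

2708 mg

τ/t½ = 19/30 ≈ 0.63333, so f = (1/2)^(19/30) ≈ 0.644685.
Cmin,ss = (D/Vd)·f/(1−f), so D = Cmin,ss·Vd·(1−f)/f.
D = 21 × 234 × (1−f)/f ≈ 21 × 234 × 0.55115 ≈ 2708.35 mg.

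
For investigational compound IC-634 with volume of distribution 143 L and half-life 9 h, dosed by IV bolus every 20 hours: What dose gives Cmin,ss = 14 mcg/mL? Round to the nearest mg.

7340 mg

τ/t½ = 20/9 ≈ 2.2222, so f = (1/2)^(20/9) ≈ 0.214311.
Cmin,ss = (D/Vd)·f/(1−f), so D = Cmin,ss·Vd·(1−f)/f.
D = 14 × 143 × (1−f)/f ≈ 14 × 143 × 3.66612 ≈ 7339.57 mg.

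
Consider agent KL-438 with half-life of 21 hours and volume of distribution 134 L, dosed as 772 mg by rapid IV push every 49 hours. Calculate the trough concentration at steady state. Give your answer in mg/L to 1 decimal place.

1.4 mg/L

Over one 49-h interval, 49/21 ≈ 2.3333 half-lives elapse, leaving f ≈ 0.1984 of each dose.
Each bolus raises the concentration by D/Vd = 772/134 ≈ 5.761 mg/L.
Steady-state trough Cmin,ss = C₀·f/(1−f) ≈ 5.761 × 0.1984/0.8016 ≈ 1.426 mg/L.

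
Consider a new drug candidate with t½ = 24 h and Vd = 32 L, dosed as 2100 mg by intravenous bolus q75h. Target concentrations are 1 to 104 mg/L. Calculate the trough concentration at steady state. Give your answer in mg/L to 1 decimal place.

τ/t½ = 75/24 ≈ 3.125, so fraction remaining f = (1/2)^(75/24) ≈ 0.1146.
At steady state, accumulation factor R = 1/(1 − e^(−kτ)) ≈ 1.1294.
Single-dose peak C₀ = D/Vd = 2100/32 ≈ 65.625 mg/L.
Cmax,ss = C₀/(1 − f) ≈ 65.625/0.8854 ≈ 74.119 mg/L.
Steady-state trough Cmin,ss = Cmax,ss·f ≈ 74.119 × 0.1146 ≈ 8.494 mg/L.
Trough 8.5 mg/L vs MEC 1 mg/L: adequate.

8.5 mg/L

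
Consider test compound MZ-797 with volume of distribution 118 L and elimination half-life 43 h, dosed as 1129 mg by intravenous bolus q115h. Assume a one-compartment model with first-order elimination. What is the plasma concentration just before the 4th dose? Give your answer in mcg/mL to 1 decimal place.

f = (1/2)^(τ/t½) = (1/2)^(115/43) ≈ 0.1566.
C₀ = D/Vd = 1129/118 ≈ 9.568 mcg/mL.
Before the 4th dose, 3 doses have been given. Superposition: Cmin = C₀·(f + f² + … + f^3).
≈ 9.568 × (0.1566 + 0.0245 + 0.0038) ≈ 9.568 × 0.1849 ≈ 1.769 mcg/mL.

1.8 mcg/mL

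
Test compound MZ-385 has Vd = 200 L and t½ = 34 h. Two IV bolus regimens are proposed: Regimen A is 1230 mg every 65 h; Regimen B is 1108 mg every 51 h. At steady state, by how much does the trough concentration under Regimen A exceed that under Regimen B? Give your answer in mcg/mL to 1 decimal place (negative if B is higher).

Regimen A: f = (1/2)^(65/34) ≈ 0.2658; Cmin,ss = (1230/200)·f/(1−f) ≈ 2.226 mcg/mL.
Regimen B: f = (1/2)^(51/34) ≈ 0.3536; Cmin,ss = (1108/200)·f/(1−f) ≈ 3.031 mcg/mL.
Difference ≈ 2.226 − 3.031 ≈ -0.805 mcg/mL.

-0.8 mcg/mL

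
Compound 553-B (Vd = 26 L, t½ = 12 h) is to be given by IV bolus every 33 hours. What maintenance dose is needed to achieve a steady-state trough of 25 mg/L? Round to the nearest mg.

3723 mg

τ/t½ = 33/12 ≈ 2.75, so f = (1/2)^(33/12) ≈ 0.148651.
Cmin,ss = (D/Vd)·f/(1−f), so D = Cmin,ss·Vd·(1−f)/f.
D = 25 × 26 × (1−f)/f ≈ 25 × 26 × 5.72717 ≈ 3722.66 mg.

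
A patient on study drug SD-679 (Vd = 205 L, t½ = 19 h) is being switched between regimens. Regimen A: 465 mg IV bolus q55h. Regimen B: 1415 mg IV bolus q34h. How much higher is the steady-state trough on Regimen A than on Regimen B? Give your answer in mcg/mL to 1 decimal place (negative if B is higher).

Regimen A: f = (1/2)^(55/19) ≈ 0.1345; Cmin,ss = (465/205)·f/(1−f) ≈ 0.352 mcg/mL.
Regimen B: f = (1/2)^(34/19) ≈ 0.2893; Cmin,ss = (1415/205)·f/(1−f) ≈ 2.810 mcg/mL.
Difference ≈ 0.352 − 2.810 ≈ -2.458 mcg/mL.

-2.5 mcg/mL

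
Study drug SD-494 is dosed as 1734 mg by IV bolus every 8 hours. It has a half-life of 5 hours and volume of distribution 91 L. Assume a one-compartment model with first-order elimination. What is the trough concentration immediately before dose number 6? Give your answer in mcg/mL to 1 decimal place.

f = (1/2)^(τ/t½) = (1/2)^(8/5) ≈ 0.3299.
C₀ = D/Vd = 1734/91 ≈ 19.055 mcg/mL.
Before the 6th dose, 5 doses have been given. Superposition: Cmin = C₀·(f + f² + … + f^5).
≈ 19.055 × (0.3299 + 0.1088 + 0.0359 + 0.0118 + 0.0039) ≈ 19.055 × 0.4903 ≈ 9.343 mcg/mL.

9.3 mcg/mL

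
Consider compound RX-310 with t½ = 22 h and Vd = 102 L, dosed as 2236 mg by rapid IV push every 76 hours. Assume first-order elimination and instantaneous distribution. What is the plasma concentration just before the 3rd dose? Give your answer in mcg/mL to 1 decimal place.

2.2 mcg/mL

f = (1/2)^(τ/t½) = (1/2)^(76/22) ≈ 0.0912.
C₀ = D/Vd = 2236/102 ≈ 21.922 mcg/mL.
Before the 3rd dose, 2 doses have been given. Superposition: Cmin = C₀·(f + f²).
≈ 21.922 × (0.0912 + 0.0083) ≈ 21.922 × 0.0995 ≈ 2.181 mcg/mL.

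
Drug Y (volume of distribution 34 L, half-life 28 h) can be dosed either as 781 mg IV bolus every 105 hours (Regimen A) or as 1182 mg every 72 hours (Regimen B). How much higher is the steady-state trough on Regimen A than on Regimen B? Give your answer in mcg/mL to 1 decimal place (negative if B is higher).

-5.2 mcg/mL

Regimen A: f = (1/2)^(105/28) ≈ 0.0743; Cmin,ss = (781/34)·f/(1−f) ≈ 1.844 mcg/mL.
Regimen B: f = (1/2)^(72/28) ≈ 0.1682; Cmin,ss = (1182/34)·f/(1−f) ≈ 7.030 mcg/mL.
Difference ≈ 1.844 − 7.030 ≈ -5.186 mcg/mL.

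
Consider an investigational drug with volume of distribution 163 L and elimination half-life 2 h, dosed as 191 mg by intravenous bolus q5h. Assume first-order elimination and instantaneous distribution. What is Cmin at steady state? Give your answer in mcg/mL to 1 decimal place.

0.3 mcg/mL

k = ln2/t½ = ln2/2 ≈ 0.346574 h⁻¹; fraction remaining f = e^(−kτ) = e^(−0.346574×5) ≈ 0.1768.
Accumulation ratio R = 1/(1 − f) ≈ 1/0.8232 ≈ 1.2148.
Single-dose peak C₀ = D/Vd = 191/163 ≈ 1.172 mcg/mL.
Steady-state peak Cmax,ss = C₀·R ≈ 1.172 × 1.2148 ≈ 1.424 mcg/mL.
One interval later, Cmin,ss = Cmax,ss·e^(−kτ) ≈ 1.424 × 0.1768 ≈ 0.252 mcg/mL.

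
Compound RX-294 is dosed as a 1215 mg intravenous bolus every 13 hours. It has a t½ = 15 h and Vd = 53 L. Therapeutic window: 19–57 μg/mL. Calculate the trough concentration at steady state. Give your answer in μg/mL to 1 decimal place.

τ/t½ = 13/15 ≈ 0.86667, so fraction remaining f = (1/2)^(13/15) ≈ 0.5484.
Accumulation ratio R = 1/(1 − f) ≈ 1/0.4516 ≈ 2.2143.
Each bolus raises the concentration by D/Vd = 1215/53 ≈ 22.925 μg/mL.
Cmax,ss = C₀/(1 − f) ≈ 22.925/0.4516 ≈ 50.764 μg/mL.
Steady-state trough Cmin,ss = Cmax,ss·f ≈ 50.764 × 0.5484 ≈ 27.839 μg/mL.
Trough 27.8 μg/mL vs MEC 19 μg/mL: adequate.

27.8 μg/mL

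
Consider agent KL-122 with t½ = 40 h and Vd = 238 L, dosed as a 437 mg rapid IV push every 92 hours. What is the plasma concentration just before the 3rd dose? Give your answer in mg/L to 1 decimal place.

f = (1/2)^(τ/t½) = (1/2)^(92/40) ≈ 0.2031.
C₀ = D/Vd = 437/238 ≈ 1.836 mg/L.
Before the 3rd dose, 2 doses have been given. Superposition: Cmin = C₀·(f + f²).
≈ 1.836 × (0.2031 + 0.0412) ≈ 1.836 × 0.2443 ≈ 0.449 mg/L.

0.4 mg/L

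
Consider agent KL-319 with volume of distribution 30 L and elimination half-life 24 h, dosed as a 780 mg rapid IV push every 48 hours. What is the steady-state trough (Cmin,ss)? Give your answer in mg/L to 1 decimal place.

8.7 mg/L

τ = 48 h = 2 half-lives, so f = (1/2)^2 = 0.25.
At steady state, R = 1/(1 − 0.25) = 4/3.
Single-dose peak C₀ = D/Vd = 780/30 = 26 mg/L.
Steady-state peak Cmax,ss = C₀·R = 26 × 4/3 ≈ 34.667 mg/L.
Steady-state trough Cmin,ss = Cmax,ss·f ≈ 34.667 × 0.25 ≈ 8.667 mg/L.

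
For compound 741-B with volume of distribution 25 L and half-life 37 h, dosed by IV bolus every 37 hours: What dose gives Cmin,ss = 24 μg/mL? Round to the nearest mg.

600 mg

τ/t½ = 37/37 ≈ 1, so f = (1/2)^(37/37) ≈ 0.500000.
Cmin,ss = (D/Vd)·f/(1−f), so D = Cmin,ss·Vd·(1−f)/f.
D = 24 × 25 × (1−f)/f ≈ 24 × 25 × 1.00000 ≈ 600.00 mg.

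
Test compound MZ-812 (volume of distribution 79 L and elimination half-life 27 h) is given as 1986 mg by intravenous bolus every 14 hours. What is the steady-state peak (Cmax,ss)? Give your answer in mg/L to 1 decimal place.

83.3 mg/L

Over one 14-h interval, 14/27 ≈ 0.51852 half-lives elapse, leaving f ≈ 0.6981 of each dose.
Accumulation ratio R = 1/(1 − f) ≈ 1/0.3019 ≈ 3.3124.
Each bolus raises the concentration by D/Vd = 1986/79 ≈ 25.139 mg/L.
Steady-state peak Cmax,ss = C₀·R ≈ 25.139 × 3.3124 ≈ 83.270 mg/L.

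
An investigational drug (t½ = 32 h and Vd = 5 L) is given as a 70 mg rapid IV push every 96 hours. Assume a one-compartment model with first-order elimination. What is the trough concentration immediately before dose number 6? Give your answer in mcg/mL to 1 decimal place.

f = (1/2)^(τ/t½) = (1/2)^(96/32) ≈ 0.1250.
C₀ = D/Vd = 70/5 ≈ 14.000 mcg/mL.
Before the 6th dose, 5 doses have been given. Superposition: Cmin = C₀·(f + f² + … + f^5).
≈ 14.000 × (0.1250 + 0.0156 + 0.0020 + 0.0002 + 0.0000) ≈ 14.000 × 0.1428 ≈ 1.999 mcg/mL.

2.0 mcg/mL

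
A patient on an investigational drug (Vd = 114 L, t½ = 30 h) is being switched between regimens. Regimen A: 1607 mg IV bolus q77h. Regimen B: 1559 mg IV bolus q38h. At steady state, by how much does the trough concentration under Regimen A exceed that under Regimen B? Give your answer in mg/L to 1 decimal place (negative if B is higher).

Regimen A: f = (1/2)^(77/30) ≈ 0.1688; Cmin,ss = (1607/114)·f/(1−f) ≈ 2.863 mg/L.
Regimen B: f = (1/2)^(38/30) ≈ 0.4156; Cmin,ss = (1559/114)·f/(1−f) ≈ 9.725 mg/L.
Difference ≈ 2.863 − 9.725 ≈ -6.862 mg/L.

-6.9 mg/L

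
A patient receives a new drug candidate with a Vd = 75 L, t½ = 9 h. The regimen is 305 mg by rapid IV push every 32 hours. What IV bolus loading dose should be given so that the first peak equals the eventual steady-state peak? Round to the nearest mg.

333 mg

f = (1/2)^(32/9) ≈ 0.085049; accumulation ratio R = 1/(1−f) ≈ 1.09295.
Loading dose to hit Cmax,ss on first dose: D_load = D_maint·R ≈ 305 × 1.09295 ≈ 333.35 mg.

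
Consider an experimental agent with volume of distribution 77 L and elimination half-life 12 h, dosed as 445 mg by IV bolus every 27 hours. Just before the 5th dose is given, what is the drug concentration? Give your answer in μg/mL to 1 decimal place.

f = (1/2)^(τ/t½) = (1/2)^(27/12) ≈ 0.2102.
C₀ = D/Vd = 445/77 ≈ 5.779 μg/mL.
Before the 5th dose, 4 doses have been given. Superposition: Cmin = C₀·(f + f² + … + f^4).
≈ 5.779 × (0.2102 + 0.0442 + 0.0093 + 0.0020) ≈ 5.779 × 0.2657 ≈ 1.535 μg/mL.

1.5 μg/mL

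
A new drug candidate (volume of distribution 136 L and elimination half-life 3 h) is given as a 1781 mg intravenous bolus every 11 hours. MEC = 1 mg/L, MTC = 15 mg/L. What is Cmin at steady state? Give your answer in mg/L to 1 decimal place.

1.1 mg/L

τ/t½ = 11/3 ≈ 3.6667, so fraction remaining f = (1/2)^(11/3) ≈ 0.0787.
Accumulation ratio R = 1/(1 − f) ≈ 1/0.9213 ≈ 1.0854.
Each bolus raises the concentration by D/Vd = 1781/136 ≈ 13.096 mg/L.
Steady-state peak Cmax,ss = C₀·R ≈ 13.096 × 1.0854 ≈ 14.214 mg/L.
One interval later, Cmin,ss = Cmax,ss·e^(−kτ) ≈ 14.214 × 0.0787 ≈ 1.119 mg/L.
Trough 1.1 mg/L vs MEC 1 mg/L: adequate.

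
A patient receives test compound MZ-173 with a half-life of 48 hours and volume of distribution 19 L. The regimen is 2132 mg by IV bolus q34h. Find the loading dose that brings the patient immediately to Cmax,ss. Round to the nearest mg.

f = (1/2)^(34/48) ≈ 0.612027; accumulation ratio R = 1/(1−f) ≈ 2.57750.
Loading dose to hit Cmax,ss on first dose: D_load = D_maint·R ≈ 2132 × 2.57750 ≈ 5495.23 mg.

5495 mg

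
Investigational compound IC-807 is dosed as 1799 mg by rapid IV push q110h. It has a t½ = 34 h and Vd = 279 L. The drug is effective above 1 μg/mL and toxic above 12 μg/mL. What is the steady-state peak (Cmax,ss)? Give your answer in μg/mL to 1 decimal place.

7.2 μg/mL

k = ln2/t½ = ln2/34 ≈ 0.020387 h⁻¹; fraction remaining f = e^(−kτ) = e^(−0.020387×110) ≈ 0.1062.
Accumulation ratio R = 1/(1 − f) ≈ 1/0.8938 ≈ 1.1188.
Single-dose peak C₀ = D/Vd = 1799/279 ≈ 6.448 μg/mL.
Cmax,ss = C₀/(1 − f) ≈ 6.448/0.8938 ≈ 7.214 μg/mL.
Peak 7.2 μg/mL vs MTC 12 μg/mL: below toxic threshold.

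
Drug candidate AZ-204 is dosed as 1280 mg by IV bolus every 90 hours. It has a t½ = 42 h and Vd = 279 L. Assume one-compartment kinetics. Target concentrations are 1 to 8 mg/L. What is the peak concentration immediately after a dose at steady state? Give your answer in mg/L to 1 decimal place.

5.9 mg/L

τ/t½ = 90/42 ≈ 2.1429, so fraction remaining f = (1/2)^(90/42) ≈ 0.2264.
Accumulation ratio R = 1/(1 − f) ≈ 1/0.7736 ≈ 1.2927.
Each bolus raises the concentration by D/Vd = 1280/279 ≈ 4.588 mg/L.
Steady-state peak Cmax,ss = C₀·R ≈ 4.588 × 1.2927 ≈ 5.931 mg/L.
Peak 5.9 mg/L vs MTC 8 mg/L: below toxic threshold.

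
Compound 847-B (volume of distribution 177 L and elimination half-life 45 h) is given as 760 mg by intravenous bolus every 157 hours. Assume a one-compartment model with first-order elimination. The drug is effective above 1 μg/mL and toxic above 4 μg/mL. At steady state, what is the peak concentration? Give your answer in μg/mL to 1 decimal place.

4.7 μg/mL

τ/t½ = 157/45 ≈ 3.4889, so fraction remaining f = (1/2)^(157/45) ≈ 0.0891.
Accumulation ratio R = 1/(1 − f) ≈ 1/0.9109 ≈ 1.0978.
Each bolus raises the concentration by D/Vd = 760/177 ≈ 4.294 μg/mL.
Steady-state peak Cmax,ss = C₀·R ≈ 4.294 × 1.0978 ≈ 4.714 μg/mL.
Peak 4.7 μg/mL vs MTC 4 μg/mL: exceeds toxic threshold.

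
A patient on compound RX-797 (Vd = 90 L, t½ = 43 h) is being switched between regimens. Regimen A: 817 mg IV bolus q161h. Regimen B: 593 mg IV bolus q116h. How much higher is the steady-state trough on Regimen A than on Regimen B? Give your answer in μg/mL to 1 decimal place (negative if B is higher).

-0.5 μg/mL

Regimen A: f = (1/2)^(161/43) ≈ 0.0746; Cmin,ss = (817/90)·f/(1−f) ≈ 0.732 μg/mL.
Regimen B: f = (1/2)^(116/43) ≈ 0.1541; Cmin,ss = (593/90)·f/(1−f) ≈ 1.200 μg/mL.
Difference ≈ 0.732 − 1.200 ≈ -0.468 μg/mL.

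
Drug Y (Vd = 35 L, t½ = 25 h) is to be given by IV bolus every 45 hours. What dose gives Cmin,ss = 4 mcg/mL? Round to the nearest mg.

348 mg

τ/t½ = 45/25 ≈ 1.8, so f = (1/2)^(45/25) ≈ 0.287175.
Cmin,ss = (D/Vd)·f/(1−f), so D = Cmin,ss·Vd·(1−f)/f.
D = 4 × 35 × (1−f)/f ≈ 4 × 35 × 2.48220 ≈ 347.51 mg.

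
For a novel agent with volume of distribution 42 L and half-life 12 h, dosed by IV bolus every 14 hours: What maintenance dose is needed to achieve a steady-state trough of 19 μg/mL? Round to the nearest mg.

993 mg

τ/t½ = 14/12 ≈ 1.1667, so f = (1/2)^(14/12) ≈ 0.445449.
Cmin,ss = (D/Vd)·f/(1−f), so D = Cmin,ss·Vd·(1−f)/f.
D = 19 × 42 × (1−f)/f ≈ 19 × 42 × 1.24493 ≈ 993.45 mg.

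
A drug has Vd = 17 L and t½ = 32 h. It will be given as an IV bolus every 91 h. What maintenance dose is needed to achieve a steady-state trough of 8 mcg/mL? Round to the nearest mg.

τ/t½ = 91/32 ≈ 2.8438, so f = (1/2)^(91/32) ≈ 0.139298.
Cmin,ss = (D/Vd)·f/(1−f), so D = Cmin,ss·Vd·(1−f)/f.
D = 8 × 17 × (1−f)/f ≈ 8 × 17 × 6.17885 ≈ 840.32 mg.

840 mg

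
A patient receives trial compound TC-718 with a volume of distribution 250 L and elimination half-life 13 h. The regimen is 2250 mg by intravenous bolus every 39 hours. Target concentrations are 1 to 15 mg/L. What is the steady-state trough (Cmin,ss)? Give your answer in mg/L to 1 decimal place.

1.3 mg/L

τ = 39 h = 3 half-lives, so f = (1/2)^3 = 0.125.
At steady state, R = 1/(1 − 0.125) = 8/7.
Single-dose peak C₀ = D/Vd = 2250/250 = 9 mg/L.
Steady-state peak Cmax,ss = C₀·R = 9 × 8/7 ≈ 10.286 mg/L.
Steady-state trough Cmin,ss = Cmax,ss·f ≈ 10.286 × 0.125 ≈ 1.286 mg/L.
Trough 1.3 mg/L vs MEC 1 mg/L: adequate.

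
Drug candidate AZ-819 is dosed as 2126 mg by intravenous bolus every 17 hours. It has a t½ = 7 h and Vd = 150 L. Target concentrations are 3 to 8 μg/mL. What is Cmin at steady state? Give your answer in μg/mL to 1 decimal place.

3.2 μg/mL

τ/t½ = 17/7 ≈ 2.4286, so fraction remaining f = (1/2)^(17/7) ≈ 0.1857.
Each bolus raises the concentration by D/Vd = 2126/150 ≈ 14.173 μg/mL.
Steady-state trough Cmin,ss = C₀·f/(1−f) ≈ 14.173 × 0.1857/0.8143 ≈ 3.232 μg/mL.
Trough 3.2 μg/mL vs MEC 3 μg/mL: adequate.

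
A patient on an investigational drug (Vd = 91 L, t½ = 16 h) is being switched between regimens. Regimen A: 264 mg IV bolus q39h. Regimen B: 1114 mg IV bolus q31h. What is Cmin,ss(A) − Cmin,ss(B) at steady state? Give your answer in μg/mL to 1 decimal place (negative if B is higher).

-3.7 μg/mL

Regimen A: f = (1/2)^(39/16) ≈ 0.1846; Cmin,ss = (264/91)·f/(1−f) ≈ 0.657 μg/mL.
Regimen B: f = (1/2)^(31/16) ≈ 0.2611; Cmin,ss = (1114/91)·f/(1−f) ≈ 4.326 μg/mL.
Difference ≈ 0.657 − 4.326 ≈ -3.669 μg/mL.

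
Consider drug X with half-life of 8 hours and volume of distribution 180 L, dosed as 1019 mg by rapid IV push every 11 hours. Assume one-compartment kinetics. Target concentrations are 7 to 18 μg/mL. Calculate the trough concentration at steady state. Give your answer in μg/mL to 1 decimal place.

3.6 μg/mL

Over one 11-h interval, 11/8 ≈ 1.375 half-lives elapse, leaving f ≈ 0.3856 of each dose.
At steady state, accumulation factor R = 1/(1 − e^(−kτ)) ≈ 1.6276.
Each bolus raises the concentration by D/Vd = 1019/180 ≈ 5.661 μg/mL.
Steady-state peak Cmax,ss = C₀·R ≈ 5.661 × 1.6276 ≈ 9.214 μg/mL.
Steady-state trough Cmin,ss = Cmax,ss·f ≈ 9.214 × 0.3856 ≈ 3.553 μg/mL.
Trough 3.6 μg/mL vs MEC 7 μg/mL: subtherapeutic.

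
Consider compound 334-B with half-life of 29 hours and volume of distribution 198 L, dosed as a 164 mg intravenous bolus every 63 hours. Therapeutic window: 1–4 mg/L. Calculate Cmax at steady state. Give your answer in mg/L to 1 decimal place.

Over one 63-h interval, 63/29 ≈ 2.1724 half-lives elapse, leaving f ≈ 0.2218 of each dose.
Accumulation ratio R = 1/(1 − f) ≈ 1/0.7782 ≈ 1.2850.
Single-dose peak C₀ = D/Vd = 164/198 ≈ 0.828 mg/L.
Steady-state peak Cmax,ss = C₀·R ≈ 0.828 × 1.2850 ≈ 1.064 mg/L.
Peak 1.1 mg/L vs MTC 4 mg/L: below toxic threshold.

1.1 mg/L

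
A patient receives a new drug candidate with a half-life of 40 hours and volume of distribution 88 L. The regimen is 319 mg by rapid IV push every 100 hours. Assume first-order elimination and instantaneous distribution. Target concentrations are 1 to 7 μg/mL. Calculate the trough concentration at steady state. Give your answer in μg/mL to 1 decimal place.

0.8 μg/mL

τ/t½ = 100/40 ≈ 2.5, so fraction remaining f = (1/2)^(100/40) ≈ 0.1768.
At steady state, accumulation factor R = 1/(1 − e^(−kτ)) ≈ 1.2148.
Single-dose peak C₀ = D/Vd = 319/88 ≈ 3.625 μg/mL.
Steady-state peak Cmax,ss = C₀·R ≈ 3.625 × 1.2148 ≈ 4.404 μg/mL.
One interval later, Cmin,ss = Cmax,ss·e^(−kτ) ≈ 4.404 × 0.1768 ≈ 0.779 μg/mL.
Trough 0.8 μg/mL vs MEC 1 μg/mL: subtherapeutic.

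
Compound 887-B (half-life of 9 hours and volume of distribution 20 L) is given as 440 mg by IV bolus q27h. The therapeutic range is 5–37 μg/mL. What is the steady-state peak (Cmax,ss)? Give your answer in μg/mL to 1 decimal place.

25.1 μg/mL

The dosing interval is 3 half-lives, so f = 2^(−3) = 0.125.
At steady state, R = 1/(1 − 0.125) = 8/7.
Single-dose peak C₀ = D/Vd = 440/20 = 22 μg/mL.
Steady-state peak Cmax,ss = C₀·R = 22 × 8/7 ≈ 25.143 μg/mL.
Peak 25.1 μg/mL vs MTC 37 μg/mL: below toxic threshold.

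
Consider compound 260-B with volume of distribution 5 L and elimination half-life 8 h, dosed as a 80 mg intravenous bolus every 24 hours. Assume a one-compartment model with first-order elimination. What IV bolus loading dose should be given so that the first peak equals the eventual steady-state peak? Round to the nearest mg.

91 mg

f = (1/2)^(24/8) ≈ 0.125000; accumulation ratio R = 1/(1−f) ≈ 1.14286.
Loading dose to hit Cmax,ss on first dose: D_load = D_maint·R ≈ 80 × 1.14286 ≈ 91.43 mg.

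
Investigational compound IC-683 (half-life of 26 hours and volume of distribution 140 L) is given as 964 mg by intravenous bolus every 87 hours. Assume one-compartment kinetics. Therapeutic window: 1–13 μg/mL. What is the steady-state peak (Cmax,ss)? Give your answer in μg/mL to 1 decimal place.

7.6 μg/mL

Over one 87-h interval, 87/26 ≈ 3.3462 half-lives elapse, leaving f ≈ 0.0983 of each dose.
At steady state, accumulation factor R = 1/(1 − e^(−kτ)) ≈ 1.1090.
Single-dose peak C₀ = D/Vd = 964/140 ≈ 6.886 μg/mL.
Steady-state peak Cmax,ss = C₀·R ≈ 6.886 × 1.1090 ≈ 7.637 μg/mL.
Peak 7.6 μg/mL vs MTC 13 μg/mL: below toxic threshold.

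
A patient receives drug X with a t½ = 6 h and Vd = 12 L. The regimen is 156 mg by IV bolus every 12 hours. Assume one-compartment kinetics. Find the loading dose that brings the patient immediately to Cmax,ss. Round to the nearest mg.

f = (1/2)^(12/6) ≈ 0.250000; accumulation ratio R = 1/(1−f) ≈ 1.33333.
Loading dose to hit Cmax,ss on first dose: D_load = D_maint·R ≈ 156 × 1.33333 ≈ 208.00 mg.

208 mg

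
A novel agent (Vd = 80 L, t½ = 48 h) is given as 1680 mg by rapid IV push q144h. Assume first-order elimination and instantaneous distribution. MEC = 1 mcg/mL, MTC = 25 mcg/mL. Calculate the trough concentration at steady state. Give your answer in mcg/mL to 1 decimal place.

3.0 mcg/mL

The dosing interval is 3 half-lives, so f = 2^(−3) = 0.125.
At steady state, R = 1/(1 − 0.125) = 8/7.
Single-dose peak C₀ = D/Vd = 1680/80 = 21 mcg/mL.
Steady-state peak Cmax,ss = C₀·R = 21 × 8/7 ≈ 24.000 mcg/mL.
Steady-state trough Cmin,ss = Cmax,ss·f ≈ 24.000 × 0.125 ≈ 3.000 mcg/mL.
Trough 3.0 mcg/mL vs MEC 1 mcg/mL: adequate.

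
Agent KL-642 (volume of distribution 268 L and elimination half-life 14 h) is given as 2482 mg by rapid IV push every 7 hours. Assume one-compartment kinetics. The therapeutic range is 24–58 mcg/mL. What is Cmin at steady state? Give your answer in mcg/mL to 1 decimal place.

Over one 7-h interval, 7/14 ≈ 0.5 half-lives elapse, leaving f ≈ 0.7071 of each dose.
At steady state, accumulation factor R = 1/(1 − e^(−kτ)) ≈ 3.4141.
Single-dose peak C₀ = D/Vd = 2482/268 ≈ 9.261 mcg/mL.
Steady-state peak Cmax,ss = C₀·R ≈ 9.261 × 3.4141 ≈ 31.618 mcg/mL.
One interval later, Cmin,ss = Cmax,ss·e^(−kτ) ≈ 31.618 × 0.7071 ≈ 22.357 mcg/mL.
Trough 22.4 mcg/mL vs MEC 24 mcg/mL: subtherapeutic.

22.4 mcg/mL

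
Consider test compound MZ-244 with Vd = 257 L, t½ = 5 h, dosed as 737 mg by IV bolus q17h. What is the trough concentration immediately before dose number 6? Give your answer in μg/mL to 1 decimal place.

f = (1/2)^(τ/t½) = (1/2)^(17/5) ≈ 0.0947.
C₀ = D/Vd = 737/257 ≈ 2.868 μg/mL.
Before the 6th dose, 5 doses have been given. Superposition: Cmin = C₀·(f + f² + … + f^5).
≈ 2.868 × (0.0947 + 0.0090 + 0.0008 + 0.0001 + 0.0000) ≈ 2.868 × 0.1046 ≈ 0.300 μg/mL.

0.3 μg/mL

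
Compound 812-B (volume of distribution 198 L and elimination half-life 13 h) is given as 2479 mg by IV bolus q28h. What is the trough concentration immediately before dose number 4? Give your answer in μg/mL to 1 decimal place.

f = (1/2)^(τ/t½) = (1/2)^(28/13) ≈ 0.2247.
C₀ = D/Vd = 2479/198 ≈ 12.520 μg/mL.
Before the 4th dose, 3 doses have been given. Superposition: Cmin = C₀·(f + f² + … + f^3).
≈ 12.520 × (0.2247 + 0.0505 + 0.0113) ≈ 12.520 × 0.2865 ≈ 3.587 μg/mL.

3.6 μg/mL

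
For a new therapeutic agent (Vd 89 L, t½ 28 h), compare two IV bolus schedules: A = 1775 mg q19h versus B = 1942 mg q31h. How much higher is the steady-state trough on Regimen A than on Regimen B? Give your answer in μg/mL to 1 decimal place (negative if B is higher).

14.3 μg/mL

Regimen A: f = (1/2)^(19/28) ≈ 0.6248; Cmin,ss = (1775/89)·f/(1−f) ≈ 33.211 μg/mL.
Regimen B: f = (1/2)^(31/28) ≈ 0.4642; Cmin,ss = (1942/89)·f/(1−f) ≈ 18.904 μg/mL.
Difference ≈ 33.211 − 18.904 ≈ 14.307 μg/mL.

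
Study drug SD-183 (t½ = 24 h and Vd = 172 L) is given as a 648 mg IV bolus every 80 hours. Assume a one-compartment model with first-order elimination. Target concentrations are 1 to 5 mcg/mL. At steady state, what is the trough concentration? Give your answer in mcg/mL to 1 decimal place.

0.4 mcg/mL

Over one 80-h interval, 80/24 ≈ 3.3333 half-lives elapse, leaving f ≈ 0.0992 of each dose.
Accumulation ratio R = 1/(1 − f) ≈ 1/0.9008 ≈ 1.1101.
Each bolus raises the concentration by D/Vd = 648/172 ≈ 3.767 mcg/mL.
Cmax,ss = C₀/(1 − f) ≈ 3.767/0.9008 ≈ 4.182 mcg/mL.
One interval later, Cmin,ss = Cmax,ss·e^(−kτ) ≈ 4.182 × 0.0992 ≈ 0.415 mcg/mL.
Trough 0.4 mcg/mL vs MEC 1 mcg/mL: subtherapeutic.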